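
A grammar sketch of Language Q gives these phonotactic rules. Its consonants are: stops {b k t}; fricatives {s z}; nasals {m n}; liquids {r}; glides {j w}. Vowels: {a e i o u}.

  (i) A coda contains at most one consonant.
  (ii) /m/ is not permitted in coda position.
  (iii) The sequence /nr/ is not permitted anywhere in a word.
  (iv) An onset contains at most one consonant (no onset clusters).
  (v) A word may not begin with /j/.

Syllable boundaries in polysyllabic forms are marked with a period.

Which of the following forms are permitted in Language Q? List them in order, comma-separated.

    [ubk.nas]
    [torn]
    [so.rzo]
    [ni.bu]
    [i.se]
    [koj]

[ubk.nas] — violates constraint (i): syllable 1 coda /bk/ has 2 consonants (> 1) → not permitted
[torn] — violates constraint (i): syllable 1 coda /rn/ has 2 consonants (> 1) → not permitted
[so.rzo] — violates constraint (iv): syllable 2 onset /rz/ has 2 consonants (> 1) → not permitted
[ni.bu] — σ1 onset /n/, coda /∅/ ok; σ2 onset /b/, coda /∅/ ok → permitted
[i.se] — σ1 onset /∅/, coda /∅/ ok; σ2 onset /s/, coda /∅/ ok → permitted
[koj] — σ1 onset /k/, coda /j/ ok → permitted

[ni.bu], [i.se], [koj]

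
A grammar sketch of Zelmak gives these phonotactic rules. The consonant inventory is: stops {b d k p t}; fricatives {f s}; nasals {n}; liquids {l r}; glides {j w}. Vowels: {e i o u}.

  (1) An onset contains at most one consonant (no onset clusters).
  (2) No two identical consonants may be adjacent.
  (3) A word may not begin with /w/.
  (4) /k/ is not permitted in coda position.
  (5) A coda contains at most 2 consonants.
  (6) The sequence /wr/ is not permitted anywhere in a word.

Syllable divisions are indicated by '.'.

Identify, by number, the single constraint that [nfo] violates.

[nfo]: syllable 1 onset /nf/ has 2 consonants (> 1).
This is a violation of constraint 1: "An onset contains at most one consonant (no onset clusters)."
The remaining constraints (2, 3, 4, 5, 6) are satisfied.

1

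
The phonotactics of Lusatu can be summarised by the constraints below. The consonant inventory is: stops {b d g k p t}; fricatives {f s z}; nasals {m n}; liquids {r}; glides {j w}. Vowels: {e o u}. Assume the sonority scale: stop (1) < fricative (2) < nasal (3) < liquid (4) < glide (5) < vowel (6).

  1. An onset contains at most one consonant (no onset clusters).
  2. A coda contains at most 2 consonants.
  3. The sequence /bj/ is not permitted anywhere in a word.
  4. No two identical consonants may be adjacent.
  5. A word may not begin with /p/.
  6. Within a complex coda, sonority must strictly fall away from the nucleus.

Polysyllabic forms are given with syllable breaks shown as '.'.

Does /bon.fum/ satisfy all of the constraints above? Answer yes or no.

/bon.fum/ — σ1 onset /b/, coda /n/ ok; σ2 onset /f/, coda /m/ ok → phonotactically legal

yes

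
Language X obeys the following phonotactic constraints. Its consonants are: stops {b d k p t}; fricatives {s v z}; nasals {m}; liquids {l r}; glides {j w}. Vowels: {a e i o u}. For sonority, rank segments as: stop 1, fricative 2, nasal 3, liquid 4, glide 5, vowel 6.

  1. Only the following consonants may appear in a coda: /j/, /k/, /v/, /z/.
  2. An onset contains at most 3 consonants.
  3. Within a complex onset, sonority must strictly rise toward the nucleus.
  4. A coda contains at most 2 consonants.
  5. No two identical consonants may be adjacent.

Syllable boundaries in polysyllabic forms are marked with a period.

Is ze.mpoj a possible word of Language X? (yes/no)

no

ze.mpoj — violates constraint 3: syllable 2 onset /mp/: /m/ (nasal, 3) → /p/ (stop, 1) does not rise → ill-formed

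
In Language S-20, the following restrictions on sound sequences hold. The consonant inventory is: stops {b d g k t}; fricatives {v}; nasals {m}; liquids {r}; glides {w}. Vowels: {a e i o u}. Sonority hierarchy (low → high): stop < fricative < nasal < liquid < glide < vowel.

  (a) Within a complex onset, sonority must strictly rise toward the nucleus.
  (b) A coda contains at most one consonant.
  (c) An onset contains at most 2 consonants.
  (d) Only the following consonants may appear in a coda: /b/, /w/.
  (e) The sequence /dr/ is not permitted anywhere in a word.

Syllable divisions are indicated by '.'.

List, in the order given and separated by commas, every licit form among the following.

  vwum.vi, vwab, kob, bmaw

vwum.vi — violates constraint (d): syllable 1 coda contains /m/, which is not a licensed coda consonant → illicit
vwab — σ1 onset /vw/ (2→5 rises), coda /b/ ok → licit
kob — σ1 onset /k/, coda /b/ ok → licit
bmaw — σ1 onset /bm/ (1→3 rises), coda /w/ ok → licit

vwab, kob, bmaw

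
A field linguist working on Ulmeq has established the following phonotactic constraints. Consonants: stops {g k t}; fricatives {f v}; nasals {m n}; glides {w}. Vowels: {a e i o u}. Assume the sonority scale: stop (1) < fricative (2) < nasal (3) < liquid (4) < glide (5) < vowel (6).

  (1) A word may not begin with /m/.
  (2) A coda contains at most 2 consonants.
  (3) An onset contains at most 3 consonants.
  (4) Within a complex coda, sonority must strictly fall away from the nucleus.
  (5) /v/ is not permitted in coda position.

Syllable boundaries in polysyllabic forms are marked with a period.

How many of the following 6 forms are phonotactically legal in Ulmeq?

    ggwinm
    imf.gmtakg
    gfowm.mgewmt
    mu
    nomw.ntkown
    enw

0

ggwinm — violates constraint 4: syllable 1 coda /nm/: /n/ (nasal, 3) → /m/ (nasal, 3) does not fall → phonotactically illegal
imf.gmtakg — violates constraint 4: syllable 2 coda /kg/: /k/ (stop, 1) → /g/ (stop, 1) does not fall → phonotactically illegal
gfowm.mgewmt — violates constraint 2: syllable 2 coda /wmt/ has 3 consonants (> 2) → phonotactically illegal
mu — violates constraint 1: word begins with /m/ → phonotactically illegal
nomw.ntkown — violates constraint 4: syllable 1 coda /mw/: /m/ (nasal, 3) → /w/ (glide, 5) does not fall → phonotactically illegal
enw — violates constraint 4: syllable 1 coda /nw/: /n/ (nasal, 3) → /w/ (glide, 5) does not fall → phonotactically illegal
No form is phonotactically legal → 0.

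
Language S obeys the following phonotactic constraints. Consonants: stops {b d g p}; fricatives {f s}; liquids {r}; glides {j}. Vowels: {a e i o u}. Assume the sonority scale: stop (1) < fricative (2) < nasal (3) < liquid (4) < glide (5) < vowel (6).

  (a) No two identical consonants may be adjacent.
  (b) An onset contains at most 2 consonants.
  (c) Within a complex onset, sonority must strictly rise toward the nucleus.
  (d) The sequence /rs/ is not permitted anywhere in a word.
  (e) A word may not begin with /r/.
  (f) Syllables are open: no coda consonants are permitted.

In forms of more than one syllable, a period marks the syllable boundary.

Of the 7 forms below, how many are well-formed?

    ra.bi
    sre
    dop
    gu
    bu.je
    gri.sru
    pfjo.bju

4

ra.bi — violates constraint (e): word begins with /r/ → ill-formed
sre — σ1 onset /sr/ (2→4 rises), coda /∅/ ok → well-formed
dop — violates constraint (f): syllable 1 coda /p/ has 1 consonant (> 0) → ill-formed
gu — σ1 onset /g/, coda /∅/ ok → well-formed
bu.je — σ1 onset /b/, coda /∅/ ok; σ2 onset /j/, coda /∅/ ok → well-formed
gri.sru — σ1 onset /gr/ (1→4 rises), coda /∅/ ok; σ2 onset /sr/ (2→4 rises), coda /∅/ ok → well-formed
pfjo.bju — violates constraint (b): syllable 1 onset /pfj/ has 3 consonants (> 2) → ill-formed
Well-formed: sre, gu, bu.je, gri.sru → 4.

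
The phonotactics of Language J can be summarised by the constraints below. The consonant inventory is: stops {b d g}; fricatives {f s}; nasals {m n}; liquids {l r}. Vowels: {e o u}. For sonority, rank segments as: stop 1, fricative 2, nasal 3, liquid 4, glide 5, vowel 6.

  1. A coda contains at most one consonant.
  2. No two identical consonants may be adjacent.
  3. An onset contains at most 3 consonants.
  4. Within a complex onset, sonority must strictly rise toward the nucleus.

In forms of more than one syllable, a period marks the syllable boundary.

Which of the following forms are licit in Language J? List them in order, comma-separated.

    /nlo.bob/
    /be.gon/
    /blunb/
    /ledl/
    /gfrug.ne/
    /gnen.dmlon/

/nlo.bob/ — σ1 onset /nl/ (3→4 rises), coda /∅/ ok; σ2 onset /b/, coda /b/ ok → licit
/be.gon/ — σ1 onset /b/, coda /∅/ ok; σ2 onset /g/, coda /n/ ok → licit
/blunb/ — violates constraint 1: syllable 1 coda /nb/ has 2 consonants (> 1) → illicit
/ledl/ — violates constraint 1: syllable 1 coda /dl/ has 2 consonants (> 1) → illicit
/gfrug.ne/ — σ1 onset /gfr/ (1→2→4 rises), coda /g/ ok; σ2 onset /n/, coda /∅/ ok → licit
/gnen.dmlon/ — σ1 onset /gn/ (1→3 rises), coda /n/ ok; σ2 onset /dml/ (1→3→4 rises), coda /n/ ok → licit

/nlo.bob/, /be.gon/, /gfrug.ne/, /gnen.dmlon/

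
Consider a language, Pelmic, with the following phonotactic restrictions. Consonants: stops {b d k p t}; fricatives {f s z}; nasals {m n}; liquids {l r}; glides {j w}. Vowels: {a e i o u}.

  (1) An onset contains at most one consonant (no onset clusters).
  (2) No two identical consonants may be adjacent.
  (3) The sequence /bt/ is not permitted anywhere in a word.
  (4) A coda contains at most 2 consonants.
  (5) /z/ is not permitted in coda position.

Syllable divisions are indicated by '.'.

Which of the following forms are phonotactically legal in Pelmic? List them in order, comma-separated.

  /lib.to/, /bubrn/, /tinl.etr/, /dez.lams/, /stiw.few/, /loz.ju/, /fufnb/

/tinl.etr/

/lib.to/ — violates constraint 3: contains banned sequence /bt/ → phonotactically illegal
/bubrn/ — violates constraint 4: syllable 1 coda /brn/ has 3 consonants (> 2) → phonotactically illegal
/tinl.etr/ — σ1 onset /t/, coda /nl/ (2C) ok; σ2 onset /∅/, coda /tr/ (2C) ok → phonotactically legal
/dez.lams/ — violates constraint 5: syllable 1 coda contains /z/ → phonotactically illegal
/stiw.few/ — violates constraint 1: syllable 1 onset /st/ has 2 consonants (> 1) → phonotactically illegal
/loz.ju/ — violates constraint 5: syllable 1 coda contains /z/ → phonotactically illegal
/fufnb/ — violates constraint 4: syllable 1 coda /fnb/ has 3 consonants (> 2) → phonotactically illegal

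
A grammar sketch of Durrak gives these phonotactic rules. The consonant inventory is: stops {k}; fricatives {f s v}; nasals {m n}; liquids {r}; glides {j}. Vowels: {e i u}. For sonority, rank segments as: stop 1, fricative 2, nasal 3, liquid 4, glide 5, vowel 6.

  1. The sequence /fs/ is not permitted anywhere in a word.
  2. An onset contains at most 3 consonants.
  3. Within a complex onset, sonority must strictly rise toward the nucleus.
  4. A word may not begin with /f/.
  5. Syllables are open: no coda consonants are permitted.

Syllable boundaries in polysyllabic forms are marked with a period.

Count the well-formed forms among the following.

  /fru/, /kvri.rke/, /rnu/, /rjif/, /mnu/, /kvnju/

0

/fru/ — violates constraint 4: word begins with /f/ → ill-formed
/kvri.rke/ — violates constraint 3: syllable 2 onset /rk/: /r/ (liquid, 4) → /k/ (stop, 1) does not rise → ill-formed
/rnu/ — violates constraint 3: syllable 1 onset /rn/: /r/ (liquid, 4) → /n/ (nasal, 3) does not rise → ill-formed
/rjif/ — violates constraint 5: syllable 1 coda /f/ has 1 consonant (> 0) → ill-formed
/mnu/ — violates constraint 3: syllable 1 onset /mn/: /m/ (nasal, 3) → /n/ (nasal, 3) does not rise → ill-formed
/kvnju/ — violates constraint 2: syllable 1 onset /kvnj/ has 4 consonants (> 3) → ill-formed
No form is well-formed → 0.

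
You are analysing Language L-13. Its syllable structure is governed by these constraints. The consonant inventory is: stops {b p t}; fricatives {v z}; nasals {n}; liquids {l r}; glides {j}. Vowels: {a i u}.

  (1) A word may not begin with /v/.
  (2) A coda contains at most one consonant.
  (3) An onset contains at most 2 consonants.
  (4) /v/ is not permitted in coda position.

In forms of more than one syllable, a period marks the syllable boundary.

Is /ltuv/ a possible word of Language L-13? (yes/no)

/ltuv/ — violates constraint 4: syllable 1 coda contains /v/ → illicit

no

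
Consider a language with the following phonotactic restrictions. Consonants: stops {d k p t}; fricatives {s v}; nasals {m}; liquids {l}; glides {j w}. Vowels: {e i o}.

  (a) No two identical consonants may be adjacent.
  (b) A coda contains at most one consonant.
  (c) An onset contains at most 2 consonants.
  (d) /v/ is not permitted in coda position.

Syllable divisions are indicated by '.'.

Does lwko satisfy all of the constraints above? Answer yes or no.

no

lwko — violates constraint (c): syllable 1 onset /lwk/ has 3 consonants (> 2) → ill-formed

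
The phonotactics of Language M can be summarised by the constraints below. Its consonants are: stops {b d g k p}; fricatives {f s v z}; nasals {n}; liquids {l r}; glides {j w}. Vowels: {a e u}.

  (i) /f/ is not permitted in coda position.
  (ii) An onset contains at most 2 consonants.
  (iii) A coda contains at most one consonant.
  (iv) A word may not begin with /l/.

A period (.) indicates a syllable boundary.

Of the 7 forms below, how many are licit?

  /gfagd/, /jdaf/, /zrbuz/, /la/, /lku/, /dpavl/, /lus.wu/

/gfagd/ — violates constraint (iii): syllable 1 coda /gd/ has 2 consonants (> 1) → illicit
/jdaf/ — violates constraint (i): syllable 1 coda contains /f/ → illicit
/zrbuz/ — violates constraint (ii): syllable 1 onset /zrb/ has 3 consonants (> 2) → illicit
/la/ — violates constraint (iv): word begins with /l/ → illicit
/lku/ — violates constraint (iv): word begins with /l/ → illicit
/dpavl/ — violates constraint (iii): syllable 1 coda /vl/ has 2 consonants (> 1) → illicit
/lus.wu/ — violates constraint (iv): word begins with /l/ → illicit
No form is licit → 0.

0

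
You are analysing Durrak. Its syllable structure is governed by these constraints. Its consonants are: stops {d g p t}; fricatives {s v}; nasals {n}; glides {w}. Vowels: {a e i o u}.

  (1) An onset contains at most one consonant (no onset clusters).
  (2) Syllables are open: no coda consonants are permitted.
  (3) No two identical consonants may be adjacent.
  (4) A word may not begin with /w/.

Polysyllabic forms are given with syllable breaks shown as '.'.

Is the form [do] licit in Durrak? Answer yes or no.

[do] — σ1 onset /d/, coda /∅/ ok → licit

yes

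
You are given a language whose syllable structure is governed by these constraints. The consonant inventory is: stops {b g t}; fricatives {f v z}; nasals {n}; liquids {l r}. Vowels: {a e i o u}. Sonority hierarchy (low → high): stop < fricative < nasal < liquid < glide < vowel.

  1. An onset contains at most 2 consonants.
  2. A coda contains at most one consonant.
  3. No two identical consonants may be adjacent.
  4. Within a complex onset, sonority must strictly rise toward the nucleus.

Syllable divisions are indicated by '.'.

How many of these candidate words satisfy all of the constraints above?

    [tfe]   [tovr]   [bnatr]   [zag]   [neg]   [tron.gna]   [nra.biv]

[tfe] — σ1 onset /tf/ (1→2 rises), coda /∅/ ok → licit
[tovr] — violates constraint 2: syllable 1 coda /vr/ has 2 consonants (> 1) → illicit
[bnatr] — violates constraint 2: syllable 1 coda /tr/ has 2 consonants (> 1) → illicit
[zag] — σ1 onset /z/, coda /g/ ok → licit
[neg] — σ1 onset /n/, coda /g/ ok → licit
[tron.gna] — σ1 onset /tr/ (1→4 rises), coda /n/ ok; σ2 onset /gn/ (1→3 rises), coda /∅/ ok → licit
[nra.biv] — σ1 onset /nr/ (3→4 rises), coda /∅/ ok; σ2 onset /b/, coda /v/ ok → licit
Licit: [tfe], [zag], [neg], [tron.gna], [nra.biv] → 5.

5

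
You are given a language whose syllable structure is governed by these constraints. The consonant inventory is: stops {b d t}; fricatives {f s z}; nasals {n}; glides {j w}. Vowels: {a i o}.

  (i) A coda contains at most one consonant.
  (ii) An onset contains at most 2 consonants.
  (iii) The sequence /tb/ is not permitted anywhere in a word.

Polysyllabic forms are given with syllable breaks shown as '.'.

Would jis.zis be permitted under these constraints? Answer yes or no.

yes

jis.zis — σ1 onset /j/, coda /s/ ok; σ2 onset /z/, coda /s/ ok → permitted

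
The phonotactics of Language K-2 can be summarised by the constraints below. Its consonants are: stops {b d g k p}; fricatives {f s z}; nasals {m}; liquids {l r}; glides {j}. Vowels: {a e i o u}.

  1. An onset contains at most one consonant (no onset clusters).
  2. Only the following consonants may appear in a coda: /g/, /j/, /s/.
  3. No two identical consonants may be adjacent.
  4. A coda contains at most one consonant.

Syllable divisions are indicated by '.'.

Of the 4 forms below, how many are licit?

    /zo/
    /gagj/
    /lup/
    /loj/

2

/zo/ — σ1 onset /z/, coda /∅/ ok → licit
/gagj/ — violates constraint 4: syllable 1 coda /gj/ has 2 consonants (> 1) → illicit
/lup/ — violates constraint 2: syllable 1 coda contains /p/, which is not a licensed coda consonant → illicit
/loj/ — σ1 onset /l/, coda /j/ ok → licit
Licit: /zo/, /loj/ → 2.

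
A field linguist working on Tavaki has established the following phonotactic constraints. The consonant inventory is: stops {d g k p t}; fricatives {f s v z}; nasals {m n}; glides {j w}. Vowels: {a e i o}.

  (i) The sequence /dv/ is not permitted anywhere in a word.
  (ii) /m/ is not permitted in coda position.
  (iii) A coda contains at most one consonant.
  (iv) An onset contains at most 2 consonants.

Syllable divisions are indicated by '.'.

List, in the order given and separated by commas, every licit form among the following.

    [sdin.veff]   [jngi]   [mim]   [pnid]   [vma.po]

[pnid], [vma.po]

[sdin.veff] — violates constraint (iii): syllable 2 coda /ff/ has 2 consonants (> 1) → illicit
[jngi] — violates constraint (iv): syllable 1 onset /jng/ has 3 consonants (> 2) → illicit
[mim] — violates constraint (ii): syllable 1 coda contains /m/ → illicit
[pnid] — σ1 onset /pn/ (2C), coda /d/ ok → licit
[vma.po] — σ1 onset /vm/ (2C), coda /∅/ ok; σ2 onset /p/, coda /∅/ ok → licit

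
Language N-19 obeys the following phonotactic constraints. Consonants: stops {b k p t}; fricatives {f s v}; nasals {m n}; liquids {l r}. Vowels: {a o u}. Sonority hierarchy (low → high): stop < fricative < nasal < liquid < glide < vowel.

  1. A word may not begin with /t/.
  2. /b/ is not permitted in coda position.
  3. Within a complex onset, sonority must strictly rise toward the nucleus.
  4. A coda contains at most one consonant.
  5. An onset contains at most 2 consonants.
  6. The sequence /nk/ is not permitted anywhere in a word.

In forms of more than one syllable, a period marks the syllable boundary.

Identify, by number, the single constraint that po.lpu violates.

3

po.lpu: syllable 2 onset /lp/: /l/ (liquid, 4) → /p/ (stop, 1) does not rise.
This is a violation of constraint 3: "Within a complex onset, sonority must strictly rise toward the nucleus."
The remaining constraints (1, 2, 4, 5, 6) are satisfied.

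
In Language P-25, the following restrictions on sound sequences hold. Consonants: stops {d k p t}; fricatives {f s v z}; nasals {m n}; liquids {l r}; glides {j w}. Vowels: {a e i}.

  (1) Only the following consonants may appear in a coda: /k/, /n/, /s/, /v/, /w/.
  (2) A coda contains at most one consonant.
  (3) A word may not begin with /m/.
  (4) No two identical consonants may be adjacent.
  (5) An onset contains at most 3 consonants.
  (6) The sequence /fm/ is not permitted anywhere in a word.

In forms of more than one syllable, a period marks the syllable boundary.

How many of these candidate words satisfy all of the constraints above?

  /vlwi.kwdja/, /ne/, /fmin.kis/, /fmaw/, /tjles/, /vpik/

/vlwi.kwdja/ — violates constraint 5: syllable 2 onset /kwdj/ has 4 consonants (> 3) → ill-formed
/ne/ — σ1 onset /n/, coda /∅/ ok → well-formed
/fmin.kis/ — violates constraint 6: contains banned sequence /fm/ → ill-formed
/fmaw/ — violates constraint 6: contains banned sequence /fm/ → ill-formed
/tjles/ — σ1 onset /tjl/ (3C), coda /s/ ok → well-formed
/vpik/ — σ1 onset /vp/ (2C), coda /k/ ok → well-formed
Well-formed: /ne/, /tjles/, /vpik/ → 3.

3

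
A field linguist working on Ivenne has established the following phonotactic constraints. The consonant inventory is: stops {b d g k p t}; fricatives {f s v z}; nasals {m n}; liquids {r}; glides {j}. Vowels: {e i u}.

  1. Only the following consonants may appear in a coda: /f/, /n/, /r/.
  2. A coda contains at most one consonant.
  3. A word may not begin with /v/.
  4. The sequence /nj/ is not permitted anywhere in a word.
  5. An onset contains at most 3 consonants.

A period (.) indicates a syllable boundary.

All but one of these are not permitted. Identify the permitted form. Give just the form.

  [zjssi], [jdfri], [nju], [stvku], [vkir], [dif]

[zjssi] — violates constraint 5: syllable 1 onset /zjss/ has 4 consonants (> 3) → not permitted
[jdfri] — violates constraint 5: syllable 1 onset /jdfr/ has 4 consonants (> 3) → not permitted
[nju] — violates constraint 4: contains banned sequence /nj/ → not permitted
[stvku] — violates constraint 5: syllable 1 onset /stvk/ has 4 consonants (> 3) → not permitted
[vkir] — violates constraint 3: word begins with /v/ → not permitted
[dif] — σ1 onset /d/, coda /f/ ok → permitted

[dif]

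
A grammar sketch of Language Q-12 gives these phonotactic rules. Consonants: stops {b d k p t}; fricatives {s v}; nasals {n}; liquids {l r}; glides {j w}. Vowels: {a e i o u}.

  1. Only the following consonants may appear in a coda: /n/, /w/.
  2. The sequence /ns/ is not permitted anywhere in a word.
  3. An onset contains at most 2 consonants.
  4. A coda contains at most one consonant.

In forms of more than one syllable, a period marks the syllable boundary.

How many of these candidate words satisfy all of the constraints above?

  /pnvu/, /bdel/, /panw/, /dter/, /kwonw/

0

/pnvu/ — violates constraint 3: syllable 1 onset /pnv/ has 3 consonants (> 2) → phonotactically illegal
/bdel/ — violates constraint 1: syllable 1 coda contains /l/, which is not a licensed coda consonant → phonotactically illegal
/panw/ — violates constraint 4: syllable 1 coda /nw/ has 2 consonants (> 1) → phonotactically illegal
/dter/ — violates constraint 1: syllable 1 coda contains /r/, which is not a licensed coda consonant → phonotactically illegal
/kwonw/ — violates constraint 4: syllable 1 coda /nw/ has 2 consonants (> 1) → phonotactically illegal
No form is phonotactically legal → 0.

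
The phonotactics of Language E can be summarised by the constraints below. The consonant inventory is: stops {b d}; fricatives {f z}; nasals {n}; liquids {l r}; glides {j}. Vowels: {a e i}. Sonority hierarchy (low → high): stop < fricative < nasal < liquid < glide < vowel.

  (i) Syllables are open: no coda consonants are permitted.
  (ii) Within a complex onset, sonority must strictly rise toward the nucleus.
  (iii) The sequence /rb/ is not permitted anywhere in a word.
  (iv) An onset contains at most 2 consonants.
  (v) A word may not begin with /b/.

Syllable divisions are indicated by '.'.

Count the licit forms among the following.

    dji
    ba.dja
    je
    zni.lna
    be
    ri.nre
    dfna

3

dji — σ1 onset /dj/ (1→5 rises), coda /∅/ ok → licit
ba.dja — violates constraint (v): word begins with /b/ → illicit
je — σ1 onset /j/, coda /∅/ ok → licit
zni.lna — violates constraint (ii): syllable 2 onset /ln/: /l/ (liquid, 4) → /n/ (nasal, 3) does not rise → illicit
be — violates constraint (v): word begins with /b/ → illicit
ri.nre — σ1 onset /r/, coda /∅/ ok; σ2 onset /nr/ (3→4 rises), coda /∅/ ok → licit
dfna — violates constraint (iv): syllable 1 onset /dfn/ has 3 consonants (> 2) → illicit
Licit: dji, je, ri.nre → 3.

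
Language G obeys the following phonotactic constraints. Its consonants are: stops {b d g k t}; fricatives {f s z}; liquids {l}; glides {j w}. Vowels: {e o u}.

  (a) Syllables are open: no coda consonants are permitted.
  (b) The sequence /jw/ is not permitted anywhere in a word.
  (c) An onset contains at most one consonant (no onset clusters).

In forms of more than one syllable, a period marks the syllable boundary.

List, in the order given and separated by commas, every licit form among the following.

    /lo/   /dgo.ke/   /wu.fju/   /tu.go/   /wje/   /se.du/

/lo/, /tu.go/, /se.du/

/lo/ — σ1 onset /l/, coda /∅/ ok → licit
/dgo.ke/ — violates constraint (c): syllable 1 onset /dg/ has 2 consonants (> 1) → illicit
/wu.fju/ — violates constraint (c): syllable 2 onset /fj/ has 2 consonants (> 1) → illicit
/tu.go/ — σ1 onset /t/, coda /∅/ ok; σ2 onset /g/, coda /∅/ ok → licit
/wje/ — violates constraint (c): syllable 1 onset /wj/ has 2 consonants (> 1) → illicit
/se.du/ — σ1 onset /s/, coda /∅/ ok; σ2 onset /d/, coda /∅/ ok → licit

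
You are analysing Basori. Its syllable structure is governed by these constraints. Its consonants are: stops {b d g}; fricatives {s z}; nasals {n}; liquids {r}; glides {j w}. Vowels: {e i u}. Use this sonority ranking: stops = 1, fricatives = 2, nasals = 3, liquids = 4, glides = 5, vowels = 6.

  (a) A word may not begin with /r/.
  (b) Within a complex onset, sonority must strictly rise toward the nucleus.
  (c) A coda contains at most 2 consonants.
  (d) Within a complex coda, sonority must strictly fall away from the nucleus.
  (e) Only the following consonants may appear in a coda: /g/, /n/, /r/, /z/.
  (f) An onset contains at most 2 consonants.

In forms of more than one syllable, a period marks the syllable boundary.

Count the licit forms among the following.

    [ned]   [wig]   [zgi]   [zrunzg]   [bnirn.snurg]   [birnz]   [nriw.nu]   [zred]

2

[ned] — violates constraint (e): syllable 1 coda contains /d/, which is not a licensed coda consonant → illicit
[wig] — σ1 onset /w/, coda /g/ ok → licit
[zgi] — violates constraint (b): syllable 1 onset /zg/: /z/ (fricative, 2) → /g/ (stop, 1) does not rise → illicit
[zrunzg] — violates constraint (c): syllable 1 coda /nzg/ has 3 consonants (> 2) → illicit
[bnirn.snurg] — σ1 onset /bn/ (1→3 rises), coda /rn/ (4→3 falls) ok; σ2 onset /sn/ (2→3 rises), coda /rg/ (4→1 falls) ok → licit
[birnz] — violates constraint (c): syllable 1 coda /rnz/ has 3 consonants (> 2) → illicit
[nriw.nu] — violates constraint (e): syllable 1 coda contains /w/, which is not a licensed coda consonant → illicit
[zred] — violates constraint (e): syllable 1 coda contains /d/, which is not a licensed coda consonant → illicit
Licit: [wig], [bnirn.snurg] → 2.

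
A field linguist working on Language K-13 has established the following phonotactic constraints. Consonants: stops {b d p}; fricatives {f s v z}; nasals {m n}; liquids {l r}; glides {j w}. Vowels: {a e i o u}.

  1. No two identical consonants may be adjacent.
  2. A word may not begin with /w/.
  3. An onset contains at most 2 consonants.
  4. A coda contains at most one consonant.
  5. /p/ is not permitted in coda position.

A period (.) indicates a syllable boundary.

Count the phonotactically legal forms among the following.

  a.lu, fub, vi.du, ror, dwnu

4

a.lu — σ1 onset /∅/, coda /∅/ ok; σ2 onset /l/, coda /∅/ ok → phonotactically legal
fub — σ1 onset /f/, coda /b/ ok → phonotactically legal
vi.du — σ1 onset /v/, coda /∅/ ok; σ2 onset /d/, coda /∅/ ok → phonotactically legal
ror — σ1 onset /r/, coda /r/ ok → phonotactically legal
dwnu — violates constraint 3: syllable 1 onset /dwn/ has 3 consonants (> 2) → phonotactically illegal
Phonotactically legal: a.lu, fub, vi.du, ror → 4.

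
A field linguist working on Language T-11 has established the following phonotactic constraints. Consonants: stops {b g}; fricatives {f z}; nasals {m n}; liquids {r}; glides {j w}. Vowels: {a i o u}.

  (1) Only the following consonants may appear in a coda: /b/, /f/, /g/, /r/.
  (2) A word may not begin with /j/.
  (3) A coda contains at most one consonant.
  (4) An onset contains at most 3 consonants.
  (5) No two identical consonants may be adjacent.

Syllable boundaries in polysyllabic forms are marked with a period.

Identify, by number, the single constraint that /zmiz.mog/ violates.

1

/zmiz.mog/: syllable 1 coda contains /z/, which is not a licensed coda consonant.
This is a violation of constraint 1: "Only the following consonants may appear in a coda: /b/, /f/, /g/, /r/."
The remaining constraints (2, 3, 4, 5) are satisfied.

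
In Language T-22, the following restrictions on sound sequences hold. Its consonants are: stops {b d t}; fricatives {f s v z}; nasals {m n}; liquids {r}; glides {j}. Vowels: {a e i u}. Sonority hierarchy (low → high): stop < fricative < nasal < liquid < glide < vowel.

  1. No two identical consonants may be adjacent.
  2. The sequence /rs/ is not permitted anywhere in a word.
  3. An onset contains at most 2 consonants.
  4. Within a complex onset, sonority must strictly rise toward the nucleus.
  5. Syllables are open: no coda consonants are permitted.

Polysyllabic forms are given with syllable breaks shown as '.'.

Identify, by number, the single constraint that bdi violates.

bdi: syllable 1 onset /bd/: /b/ (stop, 1) → /d/ (stop, 1) does not rise.
This is a violation of constraint 4: "Within a complex onset, sonority must strictly rise toward the nucleus."
The remaining constraints (1, 2, 3, 5) are satisfied.

4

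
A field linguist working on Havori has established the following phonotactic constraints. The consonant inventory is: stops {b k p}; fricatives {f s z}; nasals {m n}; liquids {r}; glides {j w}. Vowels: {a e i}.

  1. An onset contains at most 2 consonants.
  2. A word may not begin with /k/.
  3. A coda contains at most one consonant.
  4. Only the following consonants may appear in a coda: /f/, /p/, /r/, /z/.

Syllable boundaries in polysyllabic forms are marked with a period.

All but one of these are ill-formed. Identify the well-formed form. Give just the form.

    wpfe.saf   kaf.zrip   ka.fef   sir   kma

sir

wpfe.saf — violates constraint 1: syllable 1 onset /wpf/ has 3 consonants (> 2) → ill-formed
kaf.zrip — violates constraint 2: word begins with /k/ → ill-formed
ka.fef — violates constraint 2: word begins with /k/ → ill-formed
sir — σ1 onset /s/, coda /r/ ok → well-formed
kma — violates constraint 2: word begins with /k/ → ill-formed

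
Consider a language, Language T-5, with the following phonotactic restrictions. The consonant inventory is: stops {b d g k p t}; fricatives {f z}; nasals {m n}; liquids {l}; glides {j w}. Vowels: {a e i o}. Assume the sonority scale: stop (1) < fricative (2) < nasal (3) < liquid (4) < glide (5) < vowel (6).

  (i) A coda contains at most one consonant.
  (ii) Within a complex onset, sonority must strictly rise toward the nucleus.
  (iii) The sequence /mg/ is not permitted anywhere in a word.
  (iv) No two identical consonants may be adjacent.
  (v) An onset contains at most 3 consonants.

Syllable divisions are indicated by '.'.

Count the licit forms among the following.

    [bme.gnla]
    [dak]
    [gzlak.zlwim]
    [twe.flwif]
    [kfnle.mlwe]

4

[bme.gnla] — σ1 onset /bm/ (1→3 rises), coda /∅/ ok; σ2 onset /gnl/ (1→3→4 rises), coda /∅/ ok → licit
[dak] — σ1 onset /d/, coda /k/ ok → licit
[gzlak.zlwim] — σ1 onset /gzl/ (1→2→4 rises), coda /k/ ok; σ2 onset /zlw/ (2→4→5 rises), coda /m/ ok → licit
[twe.flwif] — σ1 onset /tw/ (1→5 rises), coda /∅/ ok; σ2 onset /flw/ (2→4→5 rises), coda /f/ ok → licit
[kfnle.mlwe] — violates constraint (v): syllable 1 onset /kfnl/ has 4 consonants (> 3) → illicit
Licit: [bme.gnla], [dak], [gzlak.zlwim], [twe.flwif] → 4.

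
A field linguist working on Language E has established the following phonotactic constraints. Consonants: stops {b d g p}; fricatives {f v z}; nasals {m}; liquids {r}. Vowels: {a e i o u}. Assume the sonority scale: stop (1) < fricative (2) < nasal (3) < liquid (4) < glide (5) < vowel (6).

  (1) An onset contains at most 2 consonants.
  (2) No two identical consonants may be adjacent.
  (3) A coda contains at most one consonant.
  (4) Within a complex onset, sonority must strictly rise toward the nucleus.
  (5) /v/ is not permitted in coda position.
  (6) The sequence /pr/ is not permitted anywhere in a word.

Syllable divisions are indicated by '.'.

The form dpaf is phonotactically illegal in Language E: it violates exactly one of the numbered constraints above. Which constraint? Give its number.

dpaf: syllable 1 onset /dp/: /d/ (stop, 1) → /p/ (stop, 1) does not rise.
This is a violation of constraint 4: "Within a complex onset, sonority must strictly rise toward the nucleus."
The remaining constraints (1, 2, 3, 5, 6) are satisfied.

4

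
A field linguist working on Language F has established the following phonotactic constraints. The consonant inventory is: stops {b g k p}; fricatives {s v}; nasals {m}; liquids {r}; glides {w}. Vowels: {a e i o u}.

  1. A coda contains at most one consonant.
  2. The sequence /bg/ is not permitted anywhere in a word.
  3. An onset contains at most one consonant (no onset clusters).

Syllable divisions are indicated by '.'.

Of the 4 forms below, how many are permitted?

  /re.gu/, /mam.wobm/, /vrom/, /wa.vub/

/re.gu/ — σ1 onset /r/, coda /∅/ ok; σ2 onset /g/, coda /∅/ ok → permitted
/mam.wobm/ — violates constraint 1: syllable 2 coda /bm/ has 2 consonants (> 1) → not permitted
/vrom/ — violates constraint 3: syllable 1 onset /vr/ has 2 consonants (> 1) → not permitted
/wa.vub/ — σ1 onset /w/, coda /∅/ ok; σ2 onset /v/, coda /b/ ok → permitted
Permitted: /re.gu/, /wa.vub/ → 2.

2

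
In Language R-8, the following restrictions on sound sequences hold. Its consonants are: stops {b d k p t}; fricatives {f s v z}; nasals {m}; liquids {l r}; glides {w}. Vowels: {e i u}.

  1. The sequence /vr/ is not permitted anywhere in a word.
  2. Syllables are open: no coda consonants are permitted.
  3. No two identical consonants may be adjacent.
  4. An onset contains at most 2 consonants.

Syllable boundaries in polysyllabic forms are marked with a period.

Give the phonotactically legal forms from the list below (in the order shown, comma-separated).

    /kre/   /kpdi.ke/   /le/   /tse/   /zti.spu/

/kre/, /le/, /tse/, /zti.spu/

/kre/ — σ1 onset /kr/ (2C), coda /∅/ ok → phonotactically legal
/kpdi.ke/ — violates constraint 4: syllable 1 onset /kpd/ has 3 consonants (> 2) → phonotactically illegal
/le/ — σ1 onset /l/, coda /∅/ ok → phonotactically legal
/tse/ — σ1 onset /ts/ (2C), coda /∅/ ok → phonotactically legal
/zti.spu/ — σ1 onset /zt/ (2C), coda /∅/ ok; σ2 onset /sp/ (2C), coda /∅/ ok → phonotactically legal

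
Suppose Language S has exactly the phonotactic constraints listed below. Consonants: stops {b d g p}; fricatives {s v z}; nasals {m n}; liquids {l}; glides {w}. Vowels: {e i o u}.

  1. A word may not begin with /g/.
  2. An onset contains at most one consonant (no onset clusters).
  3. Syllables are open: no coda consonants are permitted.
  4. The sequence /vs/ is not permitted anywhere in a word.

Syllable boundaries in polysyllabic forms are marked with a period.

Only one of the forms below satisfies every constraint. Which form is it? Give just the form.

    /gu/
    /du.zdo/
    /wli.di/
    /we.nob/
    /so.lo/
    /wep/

/gu/ — violates constraint 1: word begins with /g/ → not permitted
/du.zdo/ — violates constraint 2: syllable 2 onset /zd/ has 2 consonants (> 1) → not permitted
/wli.di/ — violates constraint 2: syllable 1 onset /wl/ has 2 consonants (> 1) → not permitted
/we.nob/ — violates constraint 3: syllable 2 coda /b/ has 1 consonant (> 0) → not permitted
/so.lo/ — σ1 onset /s/, coda /∅/ ok; σ2 onset /l/, coda /∅/ ok → permitted
/wep/ — violates constraint 3: syllable 1 coda /p/ has 1 consonant (> 0) → not permitted

/so.lo/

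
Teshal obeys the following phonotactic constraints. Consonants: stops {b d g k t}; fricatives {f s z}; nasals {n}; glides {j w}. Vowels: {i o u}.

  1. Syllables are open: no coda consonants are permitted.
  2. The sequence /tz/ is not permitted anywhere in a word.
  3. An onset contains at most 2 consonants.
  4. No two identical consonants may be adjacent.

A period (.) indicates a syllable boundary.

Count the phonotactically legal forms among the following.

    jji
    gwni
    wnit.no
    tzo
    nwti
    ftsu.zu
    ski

1

jji — violates constraint 4: adjacent identical consonants /jj/ → phonotactically illegal
gwni — violates constraint 3: syllable 1 onset /gwn/ has 3 consonants (> 2) → phonotactically illegal
wnit.no — violates constraint 1: syllable 1 coda /t/ has 1 consonant (> 0) → phonotactically illegal
tzo — violates constraint 2: contains banned sequence /tz/ → phonotactically illegal
nwti — violates constraint 3: syllable 1 onset /nwt/ has 3 consonants (> 2) → phonotactically illegal
ftsu.zu — violates constraint 3: syllable 1 onset /fts/ has 3 consonants (> 2) → phonotactically illegal
ski — σ1 onset /sk/ (2C), coda /∅/ ok → phonotactically legal
Phonotactically legal: ski → 1.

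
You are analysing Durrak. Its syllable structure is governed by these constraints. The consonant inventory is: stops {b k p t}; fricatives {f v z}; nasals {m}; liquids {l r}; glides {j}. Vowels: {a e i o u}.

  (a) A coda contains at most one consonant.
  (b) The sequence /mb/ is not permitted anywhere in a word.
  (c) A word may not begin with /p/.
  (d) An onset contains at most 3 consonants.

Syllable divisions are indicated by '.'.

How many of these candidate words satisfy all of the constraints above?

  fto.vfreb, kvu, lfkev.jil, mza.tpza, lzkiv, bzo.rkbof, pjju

6

fto.vfreb — σ1 onset /ft/ (2C), coda /∅/ ok; σ2 onset /vfr/ (3C), coda /b/ ok → phonotactically legal
kvu — σ1 onset /kv/ (2C), coda /∅/ ok → phonotactically legal
lfkev.jil — σ1 onset /lfk/ (3C), coda /v/ ok; σ2 onset /j/, coda /l/ ok → phonotactically legal
mza.tpza — σ1 onset /mz/ (2C), coda /∅/ ok; σ2 onset /tpz/ (3C), coda /∅/ ok → phonotactically legal
lzkiv — σ1 onset /lzk/ (3C), coda /v/ ok → phonotactically legal
bzo.rkbof — σ1 onset /bz/ (2C), coda /∅/ ok; σ2 onset /rkb/ (3C), coda /f/ ok → phonotactically legal
pjju — violates constraint (c): word begins with /p/ → phonotactically illegal
Phonotactically legal: fto.vfreb, kvu, lfkev.jil, mza.tpza, lzkiv, bzo.rkbof → 6.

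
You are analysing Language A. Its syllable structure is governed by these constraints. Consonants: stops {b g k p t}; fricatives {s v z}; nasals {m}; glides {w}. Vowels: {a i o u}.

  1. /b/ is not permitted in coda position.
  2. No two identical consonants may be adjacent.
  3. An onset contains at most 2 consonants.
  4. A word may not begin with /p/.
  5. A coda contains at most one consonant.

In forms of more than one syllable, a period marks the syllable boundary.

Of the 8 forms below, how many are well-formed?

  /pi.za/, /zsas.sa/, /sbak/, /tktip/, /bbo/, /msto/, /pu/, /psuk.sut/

1

/pi.za/ — violates constraint 4: word begins with /p/ → ill-formed
/zsas.sa/ — violates constraint 2: adjacent identical consonants /ss/ → ill-formed
/sbak/ — σ1 onset /sb/ (2C), coda /k/ ok → well-formed
/tktip/ — violates constraint 3: syllable 1 onset /tkt/ has 3 consonants (> 2) → ill-formed
/bbo/ — violates constraint 2: adjacent identical consonants /bb/ → ill-formed
/msto/ — violates constraint 3: syllable 1 onset /mst/ has 3 consonants (> 2) → ill-formed
/pu/ — violates constraint 4: word begins with /p/ → ill-formed
/psuk.sut/ — violates constraint 4: word begins with /p/ → ill-formed
Well-formed: /sbak/ → 1.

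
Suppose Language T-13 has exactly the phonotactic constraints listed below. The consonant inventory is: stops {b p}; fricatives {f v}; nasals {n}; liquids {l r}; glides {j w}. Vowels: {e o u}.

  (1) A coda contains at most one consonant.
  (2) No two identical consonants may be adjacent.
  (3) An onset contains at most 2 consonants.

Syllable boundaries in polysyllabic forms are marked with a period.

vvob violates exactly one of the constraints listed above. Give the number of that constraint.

2

vvob: adjacent identical consonants /vv/.
This is a violation of constraint 2: "No two identical consonants may be adjacent."
The remaining constraints (1, 3) are satisfied.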